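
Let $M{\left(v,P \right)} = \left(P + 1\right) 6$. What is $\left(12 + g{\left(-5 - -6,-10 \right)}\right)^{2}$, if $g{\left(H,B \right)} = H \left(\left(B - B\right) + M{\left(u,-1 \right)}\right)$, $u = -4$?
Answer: $144$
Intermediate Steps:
$M{\left(v,P \right)} = 6 + 6 P$ ($M{\left(v,P \right)} = \left(1 + P\right) 6 = 6 + 6 P$)
$g{\left(H,B \right)} = 0$ ($g{\left(H,B \right)} = H \left(\left(B - B\right) + \left(6 + 6 \left(-1\right)\right)\right) = H \left(0 + \left(6 - 6\right)\right) = H \left(0 + 0\right) = H 0 = 0$)
$\left(12 + g{\left(-5 - -6,-10 \right)}\right)^{2} = \left(12 + 0\right)^{2} = 12^{2} = 144$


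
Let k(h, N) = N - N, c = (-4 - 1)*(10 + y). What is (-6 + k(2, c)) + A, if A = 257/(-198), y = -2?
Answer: -1445/198 ≈ -7.2980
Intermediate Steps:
A = -257/198 (A = 257*(-1/198) = -257/198 ≈ -1.2980)
c = -40 (c = (-4 - 1)*(10 - 2) = -5*8 = -40)
k(h, N) = 0
(-6 + k(2, c)) + A = (-6 + 0) - 257/198 = -6 - 257/198 = -1445/198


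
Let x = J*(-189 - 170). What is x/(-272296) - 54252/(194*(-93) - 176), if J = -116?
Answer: 1751741525/620086066 ≈ 2.8250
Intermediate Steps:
x = 41644 (x = -116*(-189 - 170) = -116*(-359) = 41644)
x/(-272296) - 54252/(194*(-93) - 176) = 41644/(-272296) - 54252/(194*(-93) - 176) = 41644*(-1/272296) - 54252/(-18042 - 176) = -10411/68074 - 54252/(-18218) = -10411/68074 - 54252*(-1/18218) = -10411/68074 + 27126/9109 = 1751741525/620086066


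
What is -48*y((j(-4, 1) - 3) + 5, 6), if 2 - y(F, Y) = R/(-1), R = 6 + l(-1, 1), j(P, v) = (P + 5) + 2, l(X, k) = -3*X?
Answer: -528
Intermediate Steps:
j(P, v) = 7 + P (j(P, v) = (5 + P) + 2 = 7 + P)
R = 9 (R = 6 - 3*(-1) = 6 + 3 = 9)
y(F, Y) = 11 (y(F, Y) = 2 - 9/(-1) = 2 - 9*(-1) = 2 - 1*(-9) = 2 + 9 = 11)
-48*y((j(-4, 1) - 3) + 5, 6) = -48*11 = -528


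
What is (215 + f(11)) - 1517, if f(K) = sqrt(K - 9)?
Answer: -1302 + sqrt(2) ≈ -1300.6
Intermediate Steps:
f(K) = sqrt(-9 + K)
(215 + f(11)) - 1517 = (215 + sqrt(-9 + 11)) - 1517 = (215 + sqrt(2)) - 1517 = -1302 + sqrt(2)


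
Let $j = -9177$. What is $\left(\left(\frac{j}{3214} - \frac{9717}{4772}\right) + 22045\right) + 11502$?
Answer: $\frac{257221146847}{7668604} \approx 33542.0$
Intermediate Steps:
$\left(\left(\frac{j}{3214} - \frac{9717}{4772}\right) + 22045\right) + 11502 = \left(\left(- \frac{9177}{3214} - \frac{9717}{4772}\right) + 22045\right) + 11502 = \left(- \frac{37511541}{7668604} + 22045\right) + 11502 = \frac{169016863639}{7668604} + 11502 = \frac{257221146847}{7668604}$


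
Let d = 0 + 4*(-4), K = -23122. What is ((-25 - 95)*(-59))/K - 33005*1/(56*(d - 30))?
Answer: 2313365/184976 ≈ 12.506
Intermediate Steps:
d = -16 (d = 0 - 16 = -16)
((-25 - 95)*(-59))/K - 33005*1/(56*(d - 30)) = ((-25 - 95)*(-59))/(-23122) - 33005*1/(56*(-16 - 30)) = -120*(-59)*(-1/23122) - 33005/(56*(-46)) = 7080*(-1/23122) - 33005/(-2576) = -3540/11561 - 33005*(-1/2576) = -3540/11561 + 205/16 = 2313365/184976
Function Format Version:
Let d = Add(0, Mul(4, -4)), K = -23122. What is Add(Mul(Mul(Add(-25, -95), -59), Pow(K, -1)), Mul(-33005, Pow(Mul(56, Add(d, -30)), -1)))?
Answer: Rational(2313365, 184976) ≈ 12.506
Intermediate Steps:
d = -16 (d = Add(0, -16) = -16)
Add(Mul(Mul(Add(-25, -95), -59), Pow(K, -1)), Mul(-33005, Pow(Mul(56, Add(d, -30)), -1))) = Add(Mul(Mul(Add(-25, -95), -59), Pow(-23122, -1)), Mul(-33005, Pow(Mul(56, Add(-16, -30)), -1))) = Add(Mul(Mul(-120, -59), Rational(-1, 23122)), Mul(-33005, Pow(Mul(56, -46), -1))) = Add(Mul(7080, Rational(-1, 23122)), Mul(-33005, Pow(-2576, -1))) = Add(Rational(-3540, 11561), Mul(-33005, Rational(-1, 2576))) = Add(Rational(-3540, 11561), Rational(205, 16)) = Rational(2313365, 184976)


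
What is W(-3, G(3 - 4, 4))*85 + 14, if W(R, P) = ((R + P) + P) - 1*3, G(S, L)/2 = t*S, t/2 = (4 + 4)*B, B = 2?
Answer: -11376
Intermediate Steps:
t = 32 (t = 2*((4 + 4)*2) = 2*(8*2) = 2*16 = 32)
G(S, L) = 64*S (G(S, L) = 2*(32*S) = 64*S)
W(R, P) = -3 + R + 2*P (W(R, P) = ((P + R) + P) - 3 = (R + 2*P) - 3 = -3 + R + 2*P)
W(-3, G(3 - 4, 4))*85 + 14 = (-3 - 3 + 2*(64*(3 - 4)))*85 + 14 = (-3 - 3 + 2*(64*(-1)))*85 + 14 = (-3 - 3 + 2*(-64))*85 + 14 = (-3 - 3 - 128)*85 + 14 = -134*85 + 14 = -11390 + 14 = -11376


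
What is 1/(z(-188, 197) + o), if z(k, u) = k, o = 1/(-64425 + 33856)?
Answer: -30569/5746973 ≈ -0.0053191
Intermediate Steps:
o = -1/30569 (o = 1/(-30569) = -1/30569 ≈ -3.2713e-5)
1/(z(-188, 197) + o) = 1/(-188 - 1/30569) = 1/(-5746973/30569) = -30569/5746973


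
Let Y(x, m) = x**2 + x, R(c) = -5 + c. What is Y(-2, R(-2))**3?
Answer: 8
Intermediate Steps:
Y(x, m) = x + x**2
Y(-2, R(-2))**3 = (-2*(1 - 2))**3 = (-2*(-1))**3 = 2**3 = 8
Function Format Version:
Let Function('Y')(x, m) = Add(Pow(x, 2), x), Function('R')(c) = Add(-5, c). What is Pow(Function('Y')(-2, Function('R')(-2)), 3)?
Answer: 8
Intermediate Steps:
Function('Y')(x, m) = Add(x, Pow(x, 2))
Pow(Function('Y')(-2, Function('R')(-2)), 3) = Pow(Mul(-2, Add(1, -2)), 3) = Pow(Mul(-2, -1), 3) = Pow(2, 3) = 8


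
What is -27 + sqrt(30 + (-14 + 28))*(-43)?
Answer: -27 - 86*sqrt(11) ≈ -312.23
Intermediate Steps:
-27 + sqrt(30 + (-14 + 28))*(-43) = -27 + sqrt(30 + 14)*(-43) = -27 + sqrt(44)*(-43) = -27 + (2*sqrt(11))*(-43) = -27 - 86*sqrt(11)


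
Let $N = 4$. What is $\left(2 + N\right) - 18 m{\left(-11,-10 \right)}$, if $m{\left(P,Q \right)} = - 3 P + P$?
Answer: $-390$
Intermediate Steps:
$m{\left(P,Q \right)} = - 2 P$
$\left(2 + N\right) - 18 m{\left(-11,-10 \right)} = \left(2 + 4\right) - 18 \left(\left(-2\right) \left(-11\right)\right) = 6 - 396 = -390$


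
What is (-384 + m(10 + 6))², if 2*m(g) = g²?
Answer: 65536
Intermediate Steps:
m(g) = g²/2
(-384 + m(10 + 6))² = (-384 + (10 + 6)²/2)² = (-384 + (½)*16²)² = (-384 + (½)*256)² = (-384 + 128)² = (-256)² = 65536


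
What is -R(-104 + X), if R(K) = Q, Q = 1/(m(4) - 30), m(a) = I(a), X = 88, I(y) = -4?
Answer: 1/34 ≈ 0.029412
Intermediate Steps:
m(a) = -4
Q = -1/34 (Q = 1/(-4 - 30) = 1/(-34) = -1/34 ≈ -0.029412)
R(K) = -1/34
-R(-104 + X) = -1*(-1/34) = 1/34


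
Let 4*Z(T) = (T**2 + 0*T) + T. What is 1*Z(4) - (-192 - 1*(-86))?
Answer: 111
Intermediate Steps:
Z(T) = T/4 + T**2/4 (Z(T) = ((T**2 + 0*T) + T)/4 = ((T**2 + 0) + T)/4 = (T**2 + T)/4 = (T + T**2)/4 = T/4 + T**2/4)
1*Z(4) - (-192 - 1*(-86)) = 1*((1/4)*4*(1 + 4)) - (-192 - 1*(-86)) = 1*((1/4)*4*5) - (-192 + 86) = 1*5 - 1*(-106) = 5 + 106 = 111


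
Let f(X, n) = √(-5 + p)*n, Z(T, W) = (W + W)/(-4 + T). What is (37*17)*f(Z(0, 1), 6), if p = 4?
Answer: 3774*I ≈ 3774.0*I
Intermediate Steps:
Z(T, W) = 2*W/(-4 + T) (Z(T, W) = (2*W)/(-4 + T) = 2*W/(-4 + T))
f(X, n) = I*n (f(X, n) = √(-5 + 4)*n = √(-1)*n = I*n)
(37*17)*f(Z(0, 1), 6) = (37*17)*(I*6) = 629*(6*I) = 3774*I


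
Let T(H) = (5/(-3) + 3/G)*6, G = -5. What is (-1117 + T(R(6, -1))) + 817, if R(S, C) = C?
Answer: -1568/5 ≈ -313.60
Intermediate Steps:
T(H) = -68/5 (T(H) = (5/(-3) + 3/(-5))*6 = (5*(-⅓) + 3*(-⅕))*6 = (-5/3 - ⅗)*6 = -34/15*6 = -68/5)
(-1117 + T(R(6, -1))) + 817 = (-1117 - 68/5) + 817 = -5653/5 + 817 = -1568/5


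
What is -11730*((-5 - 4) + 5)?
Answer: 46920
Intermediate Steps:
-11730*((-5 - 4) + 5) = -11730*(-9 + 5) = -11730*(-4) = 46920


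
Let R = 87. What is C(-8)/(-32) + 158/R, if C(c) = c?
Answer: 719/348 ≈ 2.0661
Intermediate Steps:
C(-8)/(-32) + 158/R = -8/(-32) + 158/87 = -8*(-1/32) + 158*(1/87) = ¼ + 158/87 = 719/348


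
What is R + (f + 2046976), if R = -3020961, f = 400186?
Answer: -573799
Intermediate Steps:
R + (f + 2046976) = -3020961 + (400186 + 2046976) = -3020961 + 2447162 = -573799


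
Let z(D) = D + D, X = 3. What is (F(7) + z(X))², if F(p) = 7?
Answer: 169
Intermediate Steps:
z(D) = 2*D
(F(7) + z(X))² = (7 + 2*3)² = (7 + 6)² = 13² = 169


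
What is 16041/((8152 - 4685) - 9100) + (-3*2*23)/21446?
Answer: -172396320/60402659 ≈ -2.8541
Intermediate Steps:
16041/((8152 - 4685) - 9100) + (-3*2*23)/21446 = 16041/(3467 - 9100) - 6*23*(1/21446) = 16041/(-5633) - 138*1/21446 = 16041*(-1/5633) - 69/10723 = -16041/5633 - 69/10723 = -172396320/60402659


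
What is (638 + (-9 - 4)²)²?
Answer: 651249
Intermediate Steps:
(638 + (-9 - 4)²)² = (638 + (-13)²)² = (638 + 169)² = 807² = 651249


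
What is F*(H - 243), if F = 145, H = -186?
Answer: -62205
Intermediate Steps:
F*(H - 243) = 145*(-186 - 243) = 145*(-429) = -62205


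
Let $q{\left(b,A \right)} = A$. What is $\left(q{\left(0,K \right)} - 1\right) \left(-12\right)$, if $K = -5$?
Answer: $72$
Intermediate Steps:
$\left(q{\left(0,K \right)} - 1\right) \left(-12\right) = \left(-5 - 1\right) \left(-12\right) = \left(-6\right) \left(-12\right) = 72$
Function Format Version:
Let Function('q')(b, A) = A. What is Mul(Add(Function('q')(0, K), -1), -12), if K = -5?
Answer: 72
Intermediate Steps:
Mul(Add(Function('q')(0, K), -1), -12) = Mul(Add(-5, -1), -12) = Mul(-6, -12) = 72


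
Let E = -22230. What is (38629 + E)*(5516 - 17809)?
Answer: -201592907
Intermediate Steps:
(38629 + E)*(5516 - 17809) = (38629 - 22230)*(5516 - 17809) = 16399*(-12293) = -201592907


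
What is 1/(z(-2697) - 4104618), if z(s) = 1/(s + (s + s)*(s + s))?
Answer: -29092539/119413759245101 ≈ -2.4363e-7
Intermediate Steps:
z(s) = 1/(s + 4*s**2) (z(s) = 1/(s + (2*s)*(2*s)) = 1/(s + 4*s**2))
1/(z(-2697) - 4104618) = 1/(1/((-2697)*(1 + 4*(-2697))) - 4104618) = 1/(-1/(2697*(1 - 10788)) - 4104618) = 1/(-1/2697/(-10787) - 4104618) = 1/(-1/2697*(-1/10787) - 4104618) = 1/(1/29092539 - 4104618) = 1/(-119413759245101/29092539) = -29092539/119413759245101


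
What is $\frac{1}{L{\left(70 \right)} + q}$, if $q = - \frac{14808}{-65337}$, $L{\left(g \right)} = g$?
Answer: $\frac{21779}{1529466} \approx 0.01424$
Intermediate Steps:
$q = \frac{4936}{21779}$ ($q = \left(-14808\right) \left(- \frac{1}{65337}\right) = \frac{4936}{21779} \approx 0.22664$)
$\frac{1}{L{\left(70 \right)} + q} = \frac{1}{70 + \frac{4936}{21779}} = \frac{1}{\frac{1529466}{21779}} = \frac{21779}{1529466}$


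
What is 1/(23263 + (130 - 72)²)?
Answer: 1/26627 ≈ 3.7556e-5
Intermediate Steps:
1/(23263 + (130 - 72)²) = 1/(23263 + 58²) = 1/(23263 + 3364) = 1/26627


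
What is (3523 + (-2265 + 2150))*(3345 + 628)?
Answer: 13539984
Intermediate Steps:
(3523 + (-2265 + 2150))*(3345 + 628) = (3523 - 115)*3973 = 3408*3973 = 13539984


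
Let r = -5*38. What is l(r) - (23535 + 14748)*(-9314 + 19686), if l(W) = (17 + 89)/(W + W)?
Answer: -75443542493/190 ≈ -3.9707e+8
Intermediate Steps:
r = -190
l(W) = 53/W (l(W) = 106/((2*W)) = 106*(1/(2*W)) = 53/W)
l(r) - (23535 + 14748)*(-9314 + 19686) = 53/(-190) - (23535 + 14748)*(-9314 + 19686) = 53*(-1/190) - 38283*10372 = -53/190 - 1*397071276 = -53/190 - 397071276 = -75443542493/190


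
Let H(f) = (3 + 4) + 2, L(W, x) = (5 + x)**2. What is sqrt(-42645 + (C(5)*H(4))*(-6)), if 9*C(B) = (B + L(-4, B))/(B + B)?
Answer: 2*I*sqrt(10677) ≈ 206.66*I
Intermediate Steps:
H(f) = 9 (H(f) = 7 + 2 = 9)
C(B) = (B + (5 + B)**2)/(18*B) (C(B) = ((B + (5 + B)**2)/(B + B))/9 = ((B + (5 + B)**2)/((2*B)))/9 = ((B + (5 + B)**2)*(1/(2*B)))/9 = ((B + (5 + B)**2)/(2*B))/9 = (B + (5 + B)**2)/(18*B))
sqrt(-42645 + (C(5)*H(4))*(-6)) = sqrt(-42645 + (((1/18)*(5 + (5 + 5)**2)/5)*9)*(-6)) = sqrt(-42645 + (((1/18)*(1/5)*(5 + 10**2))*9)*(-6)) = sqrt(-42645 + (((1/18)*(1/5)*(5 + 100))*9)*(-6)) = sqrt(-42645 + (((1/18)*(1/5)*105)*9)*(-6)) = sqrt(-42645 + ((7/6)*9)*(-6)) = sqrt(-42645 + (21/2)*(-6)) = sqrt(-42645 - 63) = sqrt(-42708) = 2*I*sqrt(10677)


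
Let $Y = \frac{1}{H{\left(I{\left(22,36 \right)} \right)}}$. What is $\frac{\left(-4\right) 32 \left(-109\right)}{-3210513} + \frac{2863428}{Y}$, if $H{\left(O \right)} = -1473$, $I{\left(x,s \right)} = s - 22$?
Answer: $- \frac{13541396261758724}{3210513} \approx -4.2178 \cdot 10^{9}$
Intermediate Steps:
$I{\left(x,s \right)} = -22 + s$
$Y = - \frac{1}{1473}$ ($Y = \frac{1}{-1473} = - \frac{1}{1473} \approx -0.00067889$)
$\frac{\left(-4\right) 32 \left(-109\right)}{-3210513} + \frac{2863428}{Y} = \frac{\left(-4\right) 32 \left(-109\right)}{-3210513} + \frac{2863428}{- \frac{1}{1473}} = \left(-128\right) \left(-109\right) \left(- \frac{1}{3210513}\right) + 2863428 \left(-1473\right) = 13952 \left(- \frac{1}{3210513}\right) - 4217829444 = - \frac{13952}{3210513} - 4217829444 = - \frac{13541396261758724}{3210513}$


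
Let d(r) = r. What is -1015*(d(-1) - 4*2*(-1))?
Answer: -7105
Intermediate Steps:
-1015*(d(-1) - 4*2*(-1)) = -1015*(-1 - 4*2*(-1)) = -1015*(-1 - 8*(-1)) = -1015*(-1 + 8) = -1015*7 = -7105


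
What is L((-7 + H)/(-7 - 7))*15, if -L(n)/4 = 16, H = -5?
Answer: -960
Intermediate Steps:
L(n) = -64 (L(n) = -4*16 = -64)
L((-7 + H)/(-7 - 7))*15 = -64*15 = -960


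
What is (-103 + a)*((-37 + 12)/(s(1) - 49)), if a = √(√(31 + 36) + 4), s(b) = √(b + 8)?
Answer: -2575/46 + 25*√(4 + √67)/46 ≈ -54.081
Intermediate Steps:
s(b) = √(8 + b)
a = √(4 + √67) (a = √(√67 + 4) = √(4 + √67) ≈ 3.4908)
(-103 + a)*((-37 + 12)/(s(1) - 49)) = (-103 + √(4 + √67))*((-37 + 12)/(√(8 + 1) - 49)) = (-103 + √(4 + √67))*(-25/(√9 - 49)) = (-103 + √(4 + √67))*(-25/(3 - 49)) = (-103 + √(4 + √67))*(-25/(-46)) = (-103 + √(4 + √67))*(-25*(-1/46)) = (-103 + √(4 + √67))*(25/46) = -2575/46 + 25*√(4 + √67)/46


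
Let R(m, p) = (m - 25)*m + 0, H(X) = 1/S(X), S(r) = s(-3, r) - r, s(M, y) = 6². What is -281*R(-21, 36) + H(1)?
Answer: -9500609/35 ≈ -2.7145e+5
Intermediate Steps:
s(M, y) = 36
S(r) = 36 - r
H(X) = 1/(36 - X)
R(m, p) = m*(-25 + m) (R(m, p) = (-25 + m)*m + 0 = m*(-25 + m) + 0 = m*(-25 + m))
-281*R(-21, 36) + H(1) = -(-5901)*(-25 - 21) - 1/(-36 + 1) = -(-5901)*(-46) - 1/(-35) = -281*966 - 1*(-1/35) = -271446 + 1/35 = -9500609/35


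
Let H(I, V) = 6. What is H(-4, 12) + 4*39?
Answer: 162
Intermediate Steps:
H(-4, 12) + 4*39 = 6 + 4*39 = 6 + 156 = 162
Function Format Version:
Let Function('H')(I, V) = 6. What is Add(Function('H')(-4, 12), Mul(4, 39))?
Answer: 162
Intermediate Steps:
Add(Function('H')(-4, 12), Mul(4, 39)) = Add(6, Mul(4, 39)) = Add(6, 156) = 162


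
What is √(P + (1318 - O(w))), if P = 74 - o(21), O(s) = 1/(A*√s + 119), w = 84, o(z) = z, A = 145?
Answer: √(163148 + 397590*√21)/√(119 + 290*√21) ≈ 37.027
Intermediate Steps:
O(s) = 1/(119 + 145*√s) (O(s) = 1/(145*√s + 119) = 1/(119 + 145*√s))
P = 53 (P = 74 - 1*21 = 74 - 21 = 53)
√(P + (1318 - O(w))) = √(53 + (1318 - 1/(119 + 145*√84))) = √(53 + (1318 - 1/(119 + 145*(2*√21)))) = √(53 + (1318 - 1/(119 + 290*√21))) = √(1371 - 1/(119 + 290*√21))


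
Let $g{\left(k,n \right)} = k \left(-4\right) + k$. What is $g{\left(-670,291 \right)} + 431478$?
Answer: $433488$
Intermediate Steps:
$g{\left(k,n \right)} = - 3 k$ ($g{\left(k,n \right)} = - 4 k + k = - 3 k$)
$g{\left(-670,291 \right)} + 431478 = \left(-3\right) \left(-670\right) + 431478 = 2010 + 431478 = 433488$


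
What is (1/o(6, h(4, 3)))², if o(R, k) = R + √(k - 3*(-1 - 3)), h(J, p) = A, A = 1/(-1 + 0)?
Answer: (6 + √11)⁻² ≈ 0.011521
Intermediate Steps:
A = -1 (A = 1/(-1) = -1)
h(J, p) = -1
o(R, k) = R + √(12 + k) (o(R, k) = R + √(k - 3*(-4)) = R + √(k + 12) = R + √(12 + k))
(1/o(6, h(4, 3)))² = (1/(6 + √(12 - 1)))² = (1/(6 + √11))² = (6 + √11)⁻²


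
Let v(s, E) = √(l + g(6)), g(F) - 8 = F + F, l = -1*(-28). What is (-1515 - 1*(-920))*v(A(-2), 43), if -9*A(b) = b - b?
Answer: -2380*√3 ≈ -4122.3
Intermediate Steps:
l = 28
g(F) = 8 + 2*F (g(F) = 8 + (F + F) = 8 + 2*F)
A(b) = 0 (A(b) = -(b - b)/9 = -⅑*0 = 0)
v(s, E) = 4*√3 (v(s, E) = √(28 + (8 + 2*6)) = √(28 + (8 + 12)) = √(28 + 20) = √48 = 4*√3)
(-1515 - 1*(-920))*v(A(-2), 43) = (-1515 - 1*(-920))*(4*√3) = (-1515 + 920)*(4*√3) = -2380*√3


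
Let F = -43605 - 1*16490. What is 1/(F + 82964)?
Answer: 1/22869 ≈ 4.3727e-5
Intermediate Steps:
F = -60095 (F = -43605 - 16490 = -60095)
1/(F + 82964) = 1/(-60095 + 82964) = 1/22869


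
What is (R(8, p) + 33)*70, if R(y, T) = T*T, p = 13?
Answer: 14140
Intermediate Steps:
R(y, T) = T**2
(R(8, p) + 33)*70 = (13**2 + 33)*70 = (169 + 33)*70 = 202*70 = 14140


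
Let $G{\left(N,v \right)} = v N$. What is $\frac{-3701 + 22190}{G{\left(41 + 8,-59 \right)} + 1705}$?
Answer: $- \frac{18489}{1186} \approx -15.589$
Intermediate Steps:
$G{\left(N,v \right)} = N v$
$\frac{-3701 + 22190}{G{\left(41 + 8,-59 \right)} + 1705} = \frac{-3701 + 22190}{\left(41 + 8\right) \left(-59\right) + 1705} = \frac{18489}{49 \left(-59\right) + 1705} = \frac{18489}{-2891 + 1705} = \frac{18489}{-1186} = 18489 \left(- \frac{1}{1186}\right) = - \frac{18489}{1186}$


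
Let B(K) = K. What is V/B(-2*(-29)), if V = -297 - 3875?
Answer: -2086/29 ≈ -71.931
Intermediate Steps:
V = -4172
V/B(-2*(-29)) = -4172/((-2*(-29))) = -4172/58 = -4172*1/58 = -2086/29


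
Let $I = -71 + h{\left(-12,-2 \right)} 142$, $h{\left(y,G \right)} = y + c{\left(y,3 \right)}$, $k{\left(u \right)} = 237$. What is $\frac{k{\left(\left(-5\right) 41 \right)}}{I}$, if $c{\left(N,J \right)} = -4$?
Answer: $- \frac{79}{781} \approx -0.10115$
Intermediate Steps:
$h{\left(y,G \right)} = -4 + y$ ($h{\left(y,G \right)} = y - 4 = -4 + y$)
$I = -2343$ ($I = -71 + \left(-4 - 12\right) 142 = -71 - 2272 = -2343$)
$\frac{k{\left(\left(-5\right) 41 \right)}}{I} = \frac{237}{-2343} = 237 \left(- \frac{1}{2343}\right) = - \frac{79}{781}$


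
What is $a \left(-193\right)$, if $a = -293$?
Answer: $56549$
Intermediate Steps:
$a \left(-193\right) = \left(-293\right) \left(-193\right) = 56549$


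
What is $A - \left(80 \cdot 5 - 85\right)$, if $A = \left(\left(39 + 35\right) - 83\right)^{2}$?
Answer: $-234$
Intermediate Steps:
$A = 81$ ($A = \left(74 - 83\right)^{2} = \left(-9\right)^{2} = 81$)
$A - \left(80 \cdot 5 - 85\right) = 81 - \left(80 \cdot 5 - 85\right) = 81 - \left(400 - 85\right) = 81 - 315 = -234$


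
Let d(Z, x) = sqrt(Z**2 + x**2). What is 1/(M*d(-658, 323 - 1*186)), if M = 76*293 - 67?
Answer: sqrt(451733)/10028924333 ≈ 6.7017e-8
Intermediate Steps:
M = 22201 (M = 22268 - 67 = 22201)
1/(M*d(-658, 323 - 1*186)) = 1/(22201*(sqrt((-658)**2 + (323 - 1*186)**2))) = 1/(22201*(sqrt(432964 + (323 - 186)**2))) = 1/(22201*(sqrt(432964 + 137**2))) = 1/(22201*(sqrt(432964 + 18769))) = 1/(22201*(sqrt(451733))) = (sqrt(451733)/451733)/22201 = sqrt(451733)/10028924333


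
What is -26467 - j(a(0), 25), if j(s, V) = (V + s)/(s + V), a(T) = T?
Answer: -26468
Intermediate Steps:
j(s, V) = 1 (j(s, V) = (V + s)/(V + s) = 1)
-26467 - j(a(0), 25) = -26467 - 1*1 = -26467 - 1 = -26468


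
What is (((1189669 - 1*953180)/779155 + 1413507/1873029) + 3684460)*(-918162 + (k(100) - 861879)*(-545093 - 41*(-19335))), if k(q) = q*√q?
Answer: -76422169484374082092475248912/97291994033 ≈ -7.8549e+17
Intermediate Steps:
k(q) = q^(3/2)
(((1189669 - 1*953180)/779155 + 1413507/1873029) + 3684460)*(-918162 + (k(100) - 861879)*(-545093 - 41*(-19335))) = (((1189669 - 1*953180)/779155 + 1413507/1873029) + 3684460)*(-918162 + (100^(3/2) - 861879)*(-545093 - 41*(-19335))) = (((1189669 - 953180)*(1/779155) + 1413507*(1/1873029)) + 3684460)*(-918162 + (1000 - 861879)*(-545093 + 792735)) = ((236489*(1/779155) + 471169/624343) + 3684460)*(-918162 - 860879*247642) = ((236489/779155 + 471169/624343) + 3684460)*(-918162 - 213189797318) = (514763933922/486459970165 + 3684460)*(-213190715480) = (1792342816438069822/486459970165)*(-213190715480) = -76422169484374082092475248912/97291994033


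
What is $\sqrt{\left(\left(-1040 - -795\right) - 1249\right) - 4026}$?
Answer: $4 i \sqrt{345} \approx 74.297 i$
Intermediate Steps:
$\sqrt{\left(\left(-1040 - -795\right) - 1249\right) - 4026} = \sqrt{\left(\left(-1040 + 795\right) - 1249\right) - 4026} = \sqrt{\left(-245 - 1249\right) - 4026} = \sqrt{-1494 - 4026} = \sqrt{-5520} = 4 i \sqrt{345}$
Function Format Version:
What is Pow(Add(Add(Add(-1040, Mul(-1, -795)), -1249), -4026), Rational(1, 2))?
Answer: Mul(4, I, Pow(345, Rational(1, 2))) ≈ Mul(74.297, I)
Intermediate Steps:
Pow(Add(Add(Add(-1040, Mul(-1, -795)), -1249), -4026), Rational(1, 2)) = Pow(Add(Add(Add(-1040, 795), -1249), -4026), Rational(1, 2)) = Pow(Add(Add(-245, -1249), -4026), Rational(1, 2)) = Pow(Add(-1494, -4026), Rational(1, 2)) = Pow(-5520, Rational(1, 2)) = Mul(4, I, Pow(345, Rational(1, 2)))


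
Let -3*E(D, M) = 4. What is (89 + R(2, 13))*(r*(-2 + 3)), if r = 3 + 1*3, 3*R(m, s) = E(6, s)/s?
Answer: 20818/39 ≈ 533.79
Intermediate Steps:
E(D, M) = -4/3 (E(D, M) = -⅓*4 = -4/3)
R(m, s) = -4/(9*s) (R(m, s) = (-4/(3*s))/3 = -4/(9*s))
r = 6 (r = 3 + 3 = 6)
(89 + R(2, 13))*(r*(-2 + 3)) = (89 - 4/9/13)*(6*(-2 + 3)) = (89 - 4/9*1/13)*(6*1) = (89 - 4/117)*6 = (10409/117)*6 = 20818/39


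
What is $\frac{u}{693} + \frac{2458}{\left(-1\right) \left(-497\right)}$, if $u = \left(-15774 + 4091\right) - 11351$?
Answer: $- \frac{42184}{1491} \approx -28.292$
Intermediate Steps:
$u = -23034$ ($u = -11683 - 11351 = -23034$)
$\frac{u}{693} + \frac{2458}{\left(-1\right) \left(-497\right)} = - \frac{23034}{693} + \frac{2458}{\left(-1\right) \left(-497\right)} = \left(-23034\right) \frac{1}{693} + \frac{2458}{497} = - \frac{698}{21} + 2458 \cdot \frac{1}{497} = - \frac{698}{21} + \frac{2458}{497} = - \frac{42184}{1491}$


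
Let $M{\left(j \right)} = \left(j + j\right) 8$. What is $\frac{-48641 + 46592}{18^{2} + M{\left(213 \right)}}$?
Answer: $- \frac{683}{1244} \approx -0.54904$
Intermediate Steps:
$M{\left(j \right)} = 16 j$ ($M{\left(j \right)} = 2 j 8 = 16 j$)
$\frac{-48641 + 46592}{18^{2} + M{\left(213 \right)}} = \frac{-48641 + 46592}{18^{2} + 16 \cdot 213} = - \frac{2049}{324 + 3408} = - \frac{2049}{3732} = \left(-2049\right) \frac{1}{3732} = - \frac{683}{1244}$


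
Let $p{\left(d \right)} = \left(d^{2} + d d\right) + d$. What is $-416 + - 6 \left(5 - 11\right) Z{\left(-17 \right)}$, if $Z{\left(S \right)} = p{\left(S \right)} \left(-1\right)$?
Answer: $-20612$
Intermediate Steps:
$p{\left(d \right)} = d + 2 d^{2}$ ($p{\left(d \right)} = \left(d^{2} + d^{2}\right) + d = 2 d^{2} + d = d + 2 d^{2}$)
$Z{\left(S \right)} = - S \left(1 + 2 S\right)$ ($Z{\left(S \right)} = S \left(1 + 2 S\right) \left(-1\right) = - S \left(1 + 2 S\right)$)
$-416 + - 6 \left(5 - 11\right) Z{\left(-17 \right)} = -416 + - 6 \left(5 - 11\right) \left(\left(-1\right) \left(-17\right) \left(1 + 2 \left(-17\right)\right)\right) = -416 + \left(-6\right) \left(-6\right) \left(\left(-1\right) \left(-17\right) \left(1 - 34\right)\right) = -416 + 36 \left(\left(-1\right) \left(-17\right) \left(-33\right)\right) = -416 + 36 \left(-561\right) = -416 - 20196 = -20612$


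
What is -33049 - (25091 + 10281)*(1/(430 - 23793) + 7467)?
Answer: -6171471289227/23363 ≈ -2.6416e+8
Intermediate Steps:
-33049 - (25091 + 10281)*(1/(430 - 23793) + 7467) = -33049 - 35372*(1/(-23363) + 7467) = -33049 - 35372*(-1/23363 + 7467) = -33049 - 35372*174451520/23363 = -33049 - 1*6170699165440/23363 = -33049 - 6170699165440/23363 = -6171471289227/23363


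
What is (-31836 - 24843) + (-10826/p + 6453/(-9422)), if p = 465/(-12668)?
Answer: 1043841846281/4381230 ≈ 2.3825e+5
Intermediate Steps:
p = -465/12668 (p = 465*(-1/12668) = -465/12668 ≈ -0.036707)
(-31836 - 24843) + (-10826/p + 6453/(-9422)) = (-31836 - 24843) + (-10826/(-465/12668) + 6453/(-9422)) = -56679 + (-10826*(-12668/465) + 6453*(-1/9422)) = -56679 + (137143768/465 - 6453/9422) = -56679 + 1292165581451/4381230 = 1043841846281/4381230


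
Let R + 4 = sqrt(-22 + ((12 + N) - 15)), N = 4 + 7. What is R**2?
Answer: (4 - I*sqrt(14))**2 ≈ 2.0 - 29.933*I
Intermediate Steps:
N = 11
R = -4 + I*sqrt(14) (R = -4 + sqrt(-22 + ((12 + 11) - 15)) = -4 + sqrt(-22 + (23 - 15)) = -4 + sqrt(-22 + 8) = -4 + sqrt(-14) = -4 + I*sqrt(14) ≈ -4.0 + 3.7417*I)
R**2 = (-4 + I*sqrt(14))**2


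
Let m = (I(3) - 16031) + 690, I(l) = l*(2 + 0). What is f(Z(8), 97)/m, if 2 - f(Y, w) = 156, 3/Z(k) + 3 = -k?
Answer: 154/15335 ≈ 0.010042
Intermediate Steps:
Z(k) = 3/(-3 - k)
I(l) = 2*l (I(l) = l*2 = 2*l)
f(Y, w) = -154 (f(Y, w) = 2 - 1*156 = 2 - 156 = -154)
m = -15335 (m = (2*3 - 16031) + 690 = (6 - 16031) + 690 = -16025 + 690 = -15335)
f(Z(8), 97)/m = -154/(-15335) = -154*(-1/15335) = 154/15335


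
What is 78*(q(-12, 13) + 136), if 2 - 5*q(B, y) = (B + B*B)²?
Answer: -1305876/5 ≈ -2.6118e+5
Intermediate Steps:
q(B, y) = ⅖ - (B + B²)²/5 (q(B, y) = ⅖ - (B + B*B)²/5 = ⅖ - (B + B²)²/5)
78*(q(-12, 13) + 136) = 78*((⅖ - ⅕*(-12)²*(1 - 12)²) + 136) = 78*((⅖ - ⅕*144*(-11)²) + 136) = 78*((⅖ - ⅕*144*121) + 136) = 78*((⅖ - 17424/5) + 136) = 78*(-17422/5 + 136) = 78*(-16742/5) = -1305876/5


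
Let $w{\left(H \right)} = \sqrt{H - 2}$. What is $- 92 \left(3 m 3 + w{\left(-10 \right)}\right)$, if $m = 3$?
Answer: $-2484 - 184 i \sqrt{3} \approx -2484.0 - 318.7 i$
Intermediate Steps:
$w{\left(H \right)} = \sqrt{-2 + H}$
$- 92 \left(3 m 3 + w{\left(-10 \right)}\right) = - 92 \left(3 \cdot 3 \cdot 3 + \sqrt{-2 - 10}\right) = - 92 \left(9 \cdot 3 + \sqrt{-12}\right) = - 92 \left(27 + 2 i \sqrt{3}\right) = -2484 - 184 i \sqrt{3}$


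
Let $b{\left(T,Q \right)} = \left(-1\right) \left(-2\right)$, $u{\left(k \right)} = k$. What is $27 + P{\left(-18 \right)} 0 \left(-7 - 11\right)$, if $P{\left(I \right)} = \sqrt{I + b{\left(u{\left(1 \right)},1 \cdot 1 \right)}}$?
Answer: $27$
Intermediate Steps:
$b{\left(T,Q \right)} = 2$
$P{\left(I \right)} = \sqrt{2 + I}$ ($P{\left(I \right)} = \sqrt{I + 2} = \sqrt{2 + I}$)
$27 + P{\left(-18 \right)} 0 \left(-7 - 11\right) = 27 + \sqrt{2 - 18} \cdot 0 \left(-7 - 11\right) = 27 + \sqrt{-16} \cdot 0 \left(-18\right) = 27 + 4 i 0 = 27 + 0 = 27$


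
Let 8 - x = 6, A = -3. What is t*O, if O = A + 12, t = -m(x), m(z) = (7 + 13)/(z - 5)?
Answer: 60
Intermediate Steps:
x = 2 (x = 8 - 1*6 = 8 - 6 = 2)
m(z) = 20/(-5 + z)
t = 20/3 (t = -20/(-5 + 2) = -20/(-3) = -20*(-1)/3 = -1*(-20/3) = 20/3 ≈ 6.6667)
O = 9 (O = -3 + 12 = 9)
t*O = (20/3)*9 = 60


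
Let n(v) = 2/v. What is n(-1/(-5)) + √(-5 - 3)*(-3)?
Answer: 10 - 6*I*√2 ≈ 10.0 - 8.4853*I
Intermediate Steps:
n(-1/(-5)) + √(-5 - 3)*(-3) = 2/((-1/(-5))) + √(-5 - 3)*(-3) = 2/((-1*(-⅕))) + √(-8)*(-3) = 2/(⅕) + (2*I*√2)*(-3) = 2*5 - 6*I*√2 = 10 - 6*I*√2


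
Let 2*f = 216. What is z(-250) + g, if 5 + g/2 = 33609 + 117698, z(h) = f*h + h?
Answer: 275354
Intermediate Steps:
f = 108 (f = (1/2)*216 = 108)
z(h) = 109*h (z(h) = 108*h + h = 109*h)
g = 302604 (g = -10 + 2*(33609 + 117698) = -10 + 2*151307 = -10 + 302614 = 302604)
z(-250) + g = 109*(-250) + 302604 = -27250 + 302604 = 275354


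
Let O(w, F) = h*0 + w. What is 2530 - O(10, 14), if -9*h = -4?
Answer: 2520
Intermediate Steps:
h = 4/9 (h = -⅑*(-4) = 4/9 ≈ 0.44444)
O(w, F) = w (O(w, F) = (4/9)*0 + w = 0 + w = w)
2530 - O(10, 14) = 2530 - 1*10 = 2530 - 10 = 2520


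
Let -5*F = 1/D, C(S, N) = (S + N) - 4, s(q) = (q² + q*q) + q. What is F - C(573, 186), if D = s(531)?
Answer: -2130810076/2822265 ≈ -755.00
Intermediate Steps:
s(q) = q + 2*q² (s(q) = (q² + q²) + q = 2*q² + q = q + 2*q²)
D = 564453 (D = 531*(1 + 2*531) = 531*(1 + 1062) = 531*1063 = 564453)
C(S, N) = -4 + N + S (C(S, N) = (N + S) - 4 = -4 + N + S)
F = -1/2822265 (F = -⅕/564453 = -⅕*1/564453 = -1/2822265 ≈ -3.5433e-7)
F - C(573, 186) = -1/2822265 - (-4 + 186 + 573) = -1/2822265 - 1*755 = -1/2822265 - 755 = -2130810076/2822265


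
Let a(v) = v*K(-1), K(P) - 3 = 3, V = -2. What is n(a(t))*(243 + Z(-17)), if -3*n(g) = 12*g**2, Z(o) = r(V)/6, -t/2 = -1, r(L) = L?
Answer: -139776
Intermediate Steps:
t = 2 (t = -2*(-1) = 2)
K(P) = 6 (K(P) = 3 + 3 = 6)
Z(o) = -1/3 (Z(o) = -2/6 = -2*1/6 = -1/3)
a(v) = 6*v (a(v) = v*6 = 6*v)
n(g) = -4*g**2
n(a(t))*(243 + Z(-17)) = (-4*(6*2)**2)*(243 - 1/3) = -4*12**2*(728/3) = -4*144*(728/3) = -576*728/3 = -139776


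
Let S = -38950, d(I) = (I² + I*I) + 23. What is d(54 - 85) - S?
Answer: 40895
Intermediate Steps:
d(I) = 23 + 2*I² (d(I) = (I² + I²) + 23 = 2*I² + 23 = 23 + 2*I²)
d(54 - 85) - S = (23 + 2*(54 - 85)²) - 1*(-38950) = (23 + 2*(-31)²) + 38950 = (23 + 2*961) + 38950 = (23 + 1922) + 38950 = 1945 + 38950 = 40895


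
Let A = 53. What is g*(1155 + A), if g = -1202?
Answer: -1452016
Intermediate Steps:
g*(1155 + A) = -1202*(1155 + 53) = -1202*1208 = -1452016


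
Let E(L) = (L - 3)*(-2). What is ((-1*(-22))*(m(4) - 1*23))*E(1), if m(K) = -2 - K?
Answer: -2552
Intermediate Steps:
E(L) = 6 - 2*L (E(L) = (-3 + L)*(-2) = 6 - 2*L)
((-1*(-22))*(m(4) - 1*23))*E(1) = ((-1*(-22))*((-2 - 1*4) - 1*23))*(6 - 2*1) = (22*((-2 - 4) - 23))*(6 - 2) = (22*(-6 - 23))*4 = (22*(-29))*4 = -638*4 = -2552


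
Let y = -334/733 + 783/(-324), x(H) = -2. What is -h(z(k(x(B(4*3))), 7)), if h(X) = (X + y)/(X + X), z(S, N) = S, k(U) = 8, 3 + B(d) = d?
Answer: -45103/140736 ≈ -0.32048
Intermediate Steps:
B(d) = -3 + d
y = -25265/8796 (y = -334*1/733 + 783*(-1/324) = -334/733 - 29/12 = -25265/8796 ≈ -2.8723)
h(X) = (-25265/8796 + X)/(2*X) (h(X) = (X - 25265/8796)/(X + X) = (-25265/8796 + X)/((2*X)) = (-25265/8796 + X)*(1/(2*X)) = (-25265/8796 + X)/(2*X))
-h(z(k(x(B(4*3))), 7)) = -(-25265 + 8796*8)/(17592*8) = -(-25265 + 70368)/(17592*8) = -45103/(17592*8) = -1*45103/140736 = -45103/140736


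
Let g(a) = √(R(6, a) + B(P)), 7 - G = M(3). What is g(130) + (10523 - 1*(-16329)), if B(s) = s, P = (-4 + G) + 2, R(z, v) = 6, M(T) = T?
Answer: 26852 + 2*√2 ≈ 26855.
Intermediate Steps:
G = 4 (G = 7 - 1*3 = 7 - 3 = 4)
P = 2 (P = (-4 + 4) + 2 = 0 + 2 = 2)
g(a) = 2*√2 (g(a) = √(6 + 2) = √8 = 2*√2)
g(130) + (10523 - 1*(-16329)) = 2*√2 + (10523 - 1*(-16329)) = 2*√2 + (10523 + 16329) = 2*√2 + 26852 = 26852 + 2*√2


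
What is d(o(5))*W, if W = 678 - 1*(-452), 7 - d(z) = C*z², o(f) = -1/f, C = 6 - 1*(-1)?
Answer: 37968/5 ≈ 7593.6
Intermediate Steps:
C = 7 (C = 6 + 1 = 7)
d(z) = 7 - 7*z²
W = 1130 (W = 678 + 452 = 1130)
d(o(5))*W = (7 - 7*(-1/5)²)*1130 = (7 - 7*(-1*⅕)²)*1130 = (7 - 7*(-⅕)²)*1130 = (7 - 7*1/25)*1130 = (7 - 7/25)*1130 = (168/25)*1130 = 37968/5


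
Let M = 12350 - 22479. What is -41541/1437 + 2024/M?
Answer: -141225759/4851791 ≈ -29.108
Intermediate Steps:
M = -10129
-41541/1437 + 2024/M = -41541/1437 + 2024/(-10129) = -41541*1/1437 + 2024*(-1/10129) = -13847/479 - 2024/10129 = -141225759/4851791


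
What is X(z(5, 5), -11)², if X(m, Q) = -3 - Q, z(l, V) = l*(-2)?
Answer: 64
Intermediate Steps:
z(l, V) = -2*l
X(z(5, 5), -11)² = (-3 - 1*(-11))² = (-3 + 11)² = 8² = 64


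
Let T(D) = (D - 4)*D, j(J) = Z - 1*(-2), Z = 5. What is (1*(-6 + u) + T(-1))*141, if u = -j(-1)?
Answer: -1128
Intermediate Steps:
j(J) = 7 (j(J) = 5 - 1*(-2) = 5 + 2 = 7)
T(D) = D*(-4 + D) (T(D) = (-4 + D)*D = D*(-4 + D))
u = -7 (u = -1*7 = -7)
(1*(-6 + u) + T(-1))*141 = (1*(-6 - 7) - (-4 - 1))*141 = (1*(-13) - 1*(-5))*141 = (-13 + 5)*141 = -8*141 = -1128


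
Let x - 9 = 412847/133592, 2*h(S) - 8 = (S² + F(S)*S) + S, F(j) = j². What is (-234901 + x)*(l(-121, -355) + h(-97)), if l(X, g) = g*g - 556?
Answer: 20472312450359055/267184 ≈ 7.6622e+10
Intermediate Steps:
h(S) = 4 + S/2 + S²/2 + S³/2 (h(S) = 4 + ((S² + S²*S) + S)/2 = 4 + ((S² + S³) + S)/2 = 4 + (S + S² + S³)/2 = 4 + (S/2 + S²/2 + S³/2) = 4 + S/2 + S²/2 + S³/2)
l(X, g) = -556 + g² (l(X, g) = g² - 556 = -556 + g²)
x = 1615175/133592 (x = 9 + 412847/133592 = 1615175/133592 ≈ 12.090)
(-234901 + x)*(l(-121, -355) + h(-97)) = (-234901 + 1615175/133592)*((-556 + (-355)²) + (4 + (½)*(-97) + (½)*(-97)² + (½)*(-97)³)) = -31379279217*((-556 + 126025) + (4 - 97/2 + (½)*9409 + (½)*(-912673)))/133592 = -31379279217*(125469 + (4 - 97/2 + 9409/2 - 912673/2))/133592 = -31379279217*(125469 - 903353/2)/133592 = -31379279217/133592*(-652415/2) = 20472312450359055/267184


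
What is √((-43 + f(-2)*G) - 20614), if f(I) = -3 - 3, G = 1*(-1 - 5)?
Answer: I*√20621 ≈ 143.6*I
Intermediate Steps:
G = -6 (G = 1*(-6) = -6)
f(I) = -6
√((-43 + f(-2)*G) - 20614) = √((-43 - 6*(-6)) - 20614) = √((-43 + 36) - 20614) = √(-7 - 20614) = √(-20621) = I*√20621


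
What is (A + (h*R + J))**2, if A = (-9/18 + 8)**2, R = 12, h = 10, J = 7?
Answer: 537289/16 ≈ 33581.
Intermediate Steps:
A = 225/4 (A = (-9*1/18 + 8)**2 = (-1/2 + 8)**2 = (15/2)**2 = 225/4 ≈ 56.250)
(A + (h*R + J))**2 = (225/4 + (10*12 + 7))**2 = (225/4 + (120 + 7))**2 = (225/4 + 127)**2 = (733/4)**2 = 537289/16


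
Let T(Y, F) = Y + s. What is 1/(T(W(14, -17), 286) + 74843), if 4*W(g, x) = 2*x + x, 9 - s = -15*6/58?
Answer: 116/8681533 ≈ 1.3362e-5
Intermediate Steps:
s = 306/29 (s = 9 - (-15*6)/58 = 9 - (-90)/58 = 9 - 1*(-45/29) = 9 + 45/29 = 306/29 ≈ 10.552)
W(g, x) = 3*x/4 (W(g, x) = (2*x + x)/4 = (3*x)/4 = 3*x/4)
T(Y, F) = 306/29 + Y (T(Y, F) = Y + 306/29 = 306/29 + Y)
1/(T(W(14, -17), 286) + 74843) = 1/((306/29 + (¾)*(-17)) + 74843) = 1/((306/29 - 51/4) + 74843) = 1/(-255/116 + 74843) = 1/(8681533/116) = 116/8681533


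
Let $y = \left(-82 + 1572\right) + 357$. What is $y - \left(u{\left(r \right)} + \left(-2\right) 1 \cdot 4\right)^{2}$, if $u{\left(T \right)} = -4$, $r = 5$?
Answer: $1703$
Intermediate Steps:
$y = 1847$ ($y = 1490 + 357 = 1847$)
$y - \left(u{\left(r \right)} + \left(-2\right) 1 \cdot 4\right)^{2} = 1847 - \left(-4 + \left(-2\right) 1 \cdot 4\right)^{2} = 1847 - \left(-4 - 8\right)^{2} = 1847 - \left(-12\right)^{2} = 1847 - 144 = 1703$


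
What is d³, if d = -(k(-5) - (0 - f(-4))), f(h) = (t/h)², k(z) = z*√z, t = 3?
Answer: 863271/4096 - 158785*I*√5/256 ≈ 210.76 - 1386.9*I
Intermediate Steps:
k(z) = z^(3/2)
f(h) = 9/h² (f(h) = (3/h)² = 9/h²)
d = -9/16 + 5*I*√5 (d = -((-5)^(3/2) - (0 - 9/(-4)²)) = -(-5*I*√5 - (0 - 9/16)) = -(-5*I*√5 - 1*(-9/16)) = -(-5*I*√5 + 9/16) = -(9/16 - 5*I*√5) = -9/16 + 5*I*√5 ≈ -0.5625 + 11.18*I)
d³ = (-9/16 + 5*I*√5)³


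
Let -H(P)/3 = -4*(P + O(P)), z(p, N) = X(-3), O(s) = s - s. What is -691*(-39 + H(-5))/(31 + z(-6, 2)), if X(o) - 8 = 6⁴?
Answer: 22803/445 ≈ 51.243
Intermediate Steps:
O(s) = 0
X(o) = 1304 (X(o) = 8 + 6⁴ = 8 + 1296 = 1304)
z(p, N) = 1304
H(P) = 12*P (H(P) = -(-12)*(P + 0) = -(-12)*P = 12*P)
-691*(-39 + H(-5))/(31 + z(-6, 2)) = -691*(-39 + 12*(-5))/(31 + 1304) = -691*(-39 - 60)/1335 = -(-68409)/1335 = -691*(-33/445) = 22803/445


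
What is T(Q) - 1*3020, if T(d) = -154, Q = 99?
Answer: -3174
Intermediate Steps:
T(Q) - 1*3020 = -154 - 1*3020 = -154 - 3020 = -3174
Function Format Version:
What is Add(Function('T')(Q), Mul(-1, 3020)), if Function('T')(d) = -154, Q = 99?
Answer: -3174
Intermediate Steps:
Add(Function('T')(Q), Mul(-1, 3020)) = Add(-154, Mul(-1, 3020)) = Add(-154, -3020) = -3174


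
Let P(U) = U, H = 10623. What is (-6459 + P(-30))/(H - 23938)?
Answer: 6489/13315 ≈ 0.48735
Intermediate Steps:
(-6459 + P(-30))/(H - 23938) = (-6459 - 30)/(10623 - 23938) = -6489/(-13315) = -6489*(-1/13315) = 6489/13315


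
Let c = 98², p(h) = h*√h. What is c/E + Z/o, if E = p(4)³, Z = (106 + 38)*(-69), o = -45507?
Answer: 36844705/1941632 ≈ 18.976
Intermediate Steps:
Z = -9936 (Z = 144*(-69) = -9936)
p(h) = h^(3/2)
E = 512 (E = (4^(3/2))³ = 8³ = 512)
c = 9604
c/E + Z/o = 9604/512 - 9936/(-45507) = 9604*(1/512) - 9936*(-1/45507) = 2401/128 + 3312/15169 = 36844705/1941632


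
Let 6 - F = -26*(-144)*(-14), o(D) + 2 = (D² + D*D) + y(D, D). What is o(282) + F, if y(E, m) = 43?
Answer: 211511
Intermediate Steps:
o(D) = 41 + 2*D² (o(D) = -2 + ((D² + D*D) + 43) = -2 + ((D² + D²) + 43) = -2 + (2*D² + 43) = -2 + (43 + 2*D²) = 41 + 2*D²)
F = 52422 (F = 6 - (-26*(-144))*(-14) = 6 - 3744*(-14) = 6 - 1*(-52416) = 6 + 52416 = 52422)
o(282) + F = (41 + 2*282²) + 52422 = (41 + 2*79524) + 52422 = (41 + 159048) + 52422 = 159089 + 52422 = 211511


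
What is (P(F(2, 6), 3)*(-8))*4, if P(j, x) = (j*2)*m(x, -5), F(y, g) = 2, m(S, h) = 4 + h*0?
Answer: -512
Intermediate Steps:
m(S, h) = 4 (m(S, h) = 4 + 0 = 4)
P(j, x) = 8*j (P(j, x) = (j*2)*4 = (2*j)*4 = 8*j)
(P(F(2, 6), 3)*(-8))*4 = ((8*2)*(-8))*4 = (16*(-8))*4 = -128*4 = -512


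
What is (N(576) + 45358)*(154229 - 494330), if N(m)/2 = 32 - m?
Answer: -15056271270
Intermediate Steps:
N(m) = 64 - 2*m (N(m) = 2*(32 - m) = 64 - 2*m)
(N(576) + 45358)*(154229 - 494330) = ((64 - 2*576) + 45358)*(154229 - 494330) = ((64 - 1152) + 45358)*(-340101) = (-1088 + 45358)*(-340101) = 44270*(-340101) = -15056271270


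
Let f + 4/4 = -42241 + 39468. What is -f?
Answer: 2774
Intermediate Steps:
f = -2774 (f = -1 + (-42241 + 39468) = -1 - 2773 = -2774)
-f = -1*(-2774) = 2774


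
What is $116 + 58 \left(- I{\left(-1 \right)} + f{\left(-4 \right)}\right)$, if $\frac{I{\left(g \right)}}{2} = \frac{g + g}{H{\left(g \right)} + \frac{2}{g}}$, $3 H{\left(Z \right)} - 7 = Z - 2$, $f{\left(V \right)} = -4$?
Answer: $-464$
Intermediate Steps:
$H{\left(Z \right)} = \frac{5}{3} + \frac{Z}{3}$ ($H{\left(Z \right)} = \frac{7}{3} + \frac{Z - 2}{3} = \frac{7}{3} + \frac{-2 + Z}{3} = \frac{7}{3} + \left(- \frac{2}{3} + \frac{Z}{3}\right) = \frac{5}{3} + \frac{Z}{3}$)
$I{\left(g \right)} = \frac{4 g}{\frac{5}{3} + \frac{2}{g} + \frac{g}{3}}$ ($I{\left(g \right)} = 2 \frac{g + g}{\left(\frac{5}{3} + \frac{g}{3}\right) + \frac{2}{g}} = 2 \frac{2 g}{\frac{5}{3} + \frac{2}{g} + \frac{g}{3}} = \frac{4 g}{\frac{5}{3} + \frac{2}{g} + \frac{g}{3}}$)
$116 + 58 \left(- I{\left(-1 \right)} + f{\left(-4 \right)}\right) = 116 + 58 \left(- \frac{12 \left(-1\right)^{2}}{6 - \left(5 - 1\right)} - 4\right) = 116 + 58 \left(- \frac{12 \cdot 1}{6 - 4} - 4\right) = 116 + 58 \left(- \frac{12 \cdot 1}{2} - 4\right) = 116 + 58 \left(\left(-1\right) 6 - 4\right) = 116 + 58 \left(-6 - 4\right) = 116 + 58 \left(-10\right) = 116 - 580 = -464$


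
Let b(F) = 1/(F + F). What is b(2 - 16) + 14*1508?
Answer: 591135/28 ≈ 21112.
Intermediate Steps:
b(F) = 1/(2*F)
b(2 - 16) + 14*1508 = 1/(2*(2 - 16)) + 14*1508 = (½)/(-14) + 21112 = (½)*(-1/14) + 21112 = -1/28 + 21112 = 591135/28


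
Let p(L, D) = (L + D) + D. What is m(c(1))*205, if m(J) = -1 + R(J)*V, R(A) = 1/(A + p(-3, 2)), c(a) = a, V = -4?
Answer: -615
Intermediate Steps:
p(L, D) = L + 2*D (p(L, D) = (D + L) + D = L + 2*D)
R(A) = 1/(1 + A) (R(A) = 1/(A + (-3 + 2*2)) = 1/(A + (-3 + 4)) = 1/(A + 1) = 1/(1 + A))
m(J) = -1 - 4/(1 + J)
m(c(1))*205 = ((-5 - 1*1)/(1 + 1))*205 = ((-5 - 1)/2)*205 = ((½)*(-6))*205 = -3*205 = -615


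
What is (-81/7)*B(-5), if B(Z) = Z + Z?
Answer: 810/7 ≈ 115.71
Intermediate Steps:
B(Z) = 2*Z
(-81/7)*B(-5) = (-81/7)*(2*(-5)) = -81/7*(-10) = 810/7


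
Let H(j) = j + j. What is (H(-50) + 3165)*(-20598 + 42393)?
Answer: 66801675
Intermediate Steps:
H(j) = 2*j
(H(-50) + 3165)*(-20598 + 42393) = (2*(-50) + 3165)*(-20598 + 42393) = (-100 + 3165)*21795 = 3065*21795 = 66801675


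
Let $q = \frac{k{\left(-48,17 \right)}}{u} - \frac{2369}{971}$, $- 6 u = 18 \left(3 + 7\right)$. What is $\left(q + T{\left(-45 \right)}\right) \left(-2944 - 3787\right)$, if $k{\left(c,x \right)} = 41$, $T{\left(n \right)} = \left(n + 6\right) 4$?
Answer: $\frac{31333888691}{29130} \approx 1.0757 \cdot 10^{6}$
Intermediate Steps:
$T{\left(n \right)} = 24 + 4 n$ ($T{\left(n \right)} = \left(6 + n\right) 4 = 24 + 4 n$)
$u = -30$ ($u = - \frac{18 \left(3 + 7\right)}{6} = - \frac{18 \cdot 10}{6} = \left(- \frac{1}{6}\right) 180 = -30$)
$q = - \frac{110881}{29130}$ ($q = \frac{41}{-30} - \frac{2369}{971} = 41 \left(- \frac{1}{30}\right) - \frac{2369}{971} = - \frac{41}{30} - \frac{2369}{971} = - \frac{110881}{29130} \approx -3.8064$)
$\left(q + T{\left(-45 \right)}\right) \left(-2944 - 3787\right) = \left(- \frac{110881}{29130} + \left(24 + 4 \left(-45\right)\right)\right) \left(-2944 - 3787\right) = \left(- \frac{110881}{29130} + \left(24 - 180\right)\right) \left(-6731\right) = \left(- \frac{110881}{29130} - 156\right) \left(-6731\right) = \left(- \frac{4655161}{29130}\right) \left(-6731\right) = \frac{31333888691}{29130}$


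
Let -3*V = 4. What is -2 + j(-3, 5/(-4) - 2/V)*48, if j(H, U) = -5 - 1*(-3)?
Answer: -98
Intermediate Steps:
V = -4/3 (V = -⅓*4 = -4/3 ≈ -1.3333)
j(H, U) = -2 (j(H, U) = -5 + 3 = -2)
-2 + j(-3, 5/(-4) - 2/V)*48 = -2 - 2*48 = -2 - 96 = -98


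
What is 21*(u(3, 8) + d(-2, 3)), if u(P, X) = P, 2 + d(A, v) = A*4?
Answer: -147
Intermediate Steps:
d(A, v) = -2 + 4*A (d(A, v) = -2 + A*4 = -2 + 4*A)
21*(u(3, 8) + d(-2, 3)) = 21*(3 + (-2 + 4*(-2))) = 21*(3 + (-2 - 8)) = 21*(3 - 10) = 21*(-7) = -147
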